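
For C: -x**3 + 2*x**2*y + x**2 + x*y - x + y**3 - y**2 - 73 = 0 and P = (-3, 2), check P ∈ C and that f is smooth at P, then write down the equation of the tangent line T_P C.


Tangent line at P: -56*x + 23*y - 214 = 0.

Step 1: f(-3, 2) = 0, so P lies on C.
Step 2: partial derivatives
  f_x(x, y) = -3*x**2 + 4*x*y + 2*x + y - 1, f_y(x, y) = 2*x**2 + x + 3*y**2 - 2*y.
  f_x(P) = -56, f_y(P) = 23 (gradient nonzero, so P is smooth).
Step 3: tangent line at P: -56·(x − -3) + 23·(y − 2) = 0.
Expanding: -56*x + 23*y - 214 = 0.


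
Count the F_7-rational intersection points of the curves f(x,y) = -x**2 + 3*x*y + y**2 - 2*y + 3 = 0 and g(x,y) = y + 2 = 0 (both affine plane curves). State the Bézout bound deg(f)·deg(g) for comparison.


Common zeros: ∅; count = 0; Bézout bound = 2.

deg(f) = 2, deg(g) = 1, so Bézout bound = 2.
Scan x ∈ F_7. For each x, list the y ∈ F_7 with f(x, y) ≡ 0 and those with g(x, y) ≡ 0 (mod 7); the common zeros in that column are the intersection.
  x = 0: f ≡ 0 at y ∈ ∅; g ≡ 0 at y ∈ {5}; common: ∅.
  x = 1: f ≡ 0 at y ∈ {3}; g ≡ 0 at y ∈ {5}; common: ∅.
  x = 2: f ≡ 0 at y ∈ ∅; g ≡ 0 at y ∈ {5}; common: ∅.
  x = 3: f ≡ 0 at y ∈ ∅; g ≡ 0 at y ∈ {5}; common: ∅.
  x = 4: f ≡ 0 at y ∈ ∅; g ≡ 0 at y ∈ {5}; common: ∅.
  x = 5: f ≡ 0 at y ∈ ∅; g ≡ 0 at y ∈ {5}; common: ∅.
  x = 6: f ≡ 0 at y ∈ ∅; g ≡ 0 at y ∈ {5}; common: ∅.
Collecting: common zeros = ∅, so the count is 0.
Comparison with the Bézout bound: 0 ≤ 2 = deg(f)·deg(g), as expected for curves with no common component (the affine F_7-count falls short of the bound because intersections may lie at infinity, over extension fields, or carry multiplicity).


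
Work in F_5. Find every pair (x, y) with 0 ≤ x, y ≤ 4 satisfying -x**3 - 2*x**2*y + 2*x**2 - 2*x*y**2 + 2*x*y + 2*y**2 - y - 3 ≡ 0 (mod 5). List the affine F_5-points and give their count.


Affine F_5-points: {(0, 4), (1, 3), (2, 1), (2, 4), (4, 0)}; count = 5.

For each of the 25 pairs (x, y) ∈ F_5², evaluate f(x, y) mod 5. Record the zeros.
  x = 0: [0↦2, 1↦3, 2↦3, 3↦2, 4↦0]  zeros at y ∈ {4}
  x = 1: [0↦3, 1↦2, 2↦1, 3↦0, 4↦4]  zeros at y ∈ {3}
  x = 2: [0↦2, 1↦0, 2↦4, 3↦4, 4↦0]  zeros at y ∈ {1, 4}
  x = 3: [0↦3, 1↦1, 2↦1, 3↦3, 4↦2]  zeros at y ∈ ∅
  x = 4: [0↦0, 1↦4, 2↦1, 3↦1, 4↦4]  zeros at y ∈ {0}
Collecting zeros: affine points = {(0, 4), (1, 3), (2, 1), (2, 4), (4, 0)}.
Total count |C(F_5)_aff| = 5.


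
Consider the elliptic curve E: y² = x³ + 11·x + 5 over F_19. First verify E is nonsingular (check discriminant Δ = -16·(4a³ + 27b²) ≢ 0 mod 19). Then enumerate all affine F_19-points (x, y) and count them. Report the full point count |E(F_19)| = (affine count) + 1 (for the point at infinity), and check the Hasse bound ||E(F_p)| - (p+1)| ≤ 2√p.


Affine points = {(0, 9), (0, 10), (1, 6), (1, 13), (2, 4), (2, 15), (7, 8), (7, 11), (8, 4), (8, 15), (9, 4), (9, 15), (15, 7), (15, 12)}; affine count = 14; |E(F_19)| = 15.

Discriminant check: Δ ∝ 4a³ + 27b² = 4·11³ + 27·5² = 4·1331 + 27·25 ≡ 14 (mod 19). Nonzero ⇒ E is nonsingular.
For each x ∈ F_19, compute rhs = x³ + 11·x + 5 mod 19, then count y ∈ F_19 with y² ≡ rhs.
  x = 0: rhs = 5, matching y values: 9, 10 (2 points).
  x = 1: rhs = 17, matching y values: 6, 13 (2 points).
  x = 2: rhs = 16, matching y values: 4, 15 (2 points).
  x = 3: rhs = 8, matching y values: none (0 points).
  x = 4: rhs = 18, matching y values: none (0 points).
  x = 5: rhs = 14, matching y values: none (0 points).
  x = 6: rhs = 2, matching y values: none (0 points).
  x = 7: rhs = 7, matching y values: 8, 11 (2 points).
  x = 8: rhs = 16, matching y values: 4, 15 (2 points).
  x = 9: rhs = 16, matching y values: 4, 15 (2 points).
  x = 10: rhs = 13, matching y values: none (0 points).
  x = 11: rhs = 13, matching y values: none (0 points).
  x = 12: rhs = 3, matching y values: none (0 points).
  x = 13: rhs = 8, matching y values: none (0 points).
  x = 14: rhs = 15, matching y values: none (0 points).
  x = 15: rhs = 11, matching y values: 7, 12 (2 points).
  x = 16: rhs = 2, matching y values: none (0 points).
  x = 17: rhs = 13, matching y values: none (0 points).
  x = 18: rhs = 12, matching y values: none (0 points).
Total affine count: 14.
Full point count |E(F_19)| = 14 + 1 = 15.
Hasse bound: |15 − (19+1)| = |-5| = 5 ≤ 2√19 ≈ 8.7178 ✓.


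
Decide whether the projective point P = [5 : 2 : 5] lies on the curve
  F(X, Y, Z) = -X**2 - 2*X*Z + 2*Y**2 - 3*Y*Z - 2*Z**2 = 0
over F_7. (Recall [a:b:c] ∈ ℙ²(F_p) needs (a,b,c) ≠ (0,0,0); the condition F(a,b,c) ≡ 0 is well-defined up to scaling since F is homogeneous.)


F(5,2,5) ≡ 0 (mod 7); P is on the curve.

Evaluate F(5, 2, 5) term-by-term (mod 7).
  -X**2 ↦ -1·25·1·1 = -25
  -2*X*Z ↦ -2·5·1·5 = -50
  2*Y**2 ↦ 2·1·4·1 = 8
  -3*Y*Z ↦ -3·1·2·5 = -30
  -2*Z**2 ↦ -2·1·1·25 = -50
Sum: F(5, 2, 5) = (-25) + (-50) + (8) + (-30) + (-50) = -147.
Reducing mod 7: -147 ≡ 0 (mod 7).
Since F(a, b, c) ≡ 0 (mod 7), P lies on the curve.


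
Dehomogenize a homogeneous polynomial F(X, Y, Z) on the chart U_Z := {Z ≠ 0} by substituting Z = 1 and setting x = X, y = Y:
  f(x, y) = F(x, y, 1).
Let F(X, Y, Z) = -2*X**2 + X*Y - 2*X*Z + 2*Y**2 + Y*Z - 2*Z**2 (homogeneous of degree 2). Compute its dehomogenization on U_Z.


f(x, y) = -2*x**2 + x*y - 2*x + 2*y**2 + y - 2

On U_Z we set Z = 1. Each monomial c·X^i·Y^j·Z^k in F becomes c·x^i·y^j·1^k = c·x^i·y^j.
Substituting Z = 1: F(X, Y, 1) = -2*x**2 + x*y - 2*x + 2*y**2 + y - 2.
Note: deg(f) ≤ deg(F) = 2; strict inequality happens when F is divisible by Z (lost terms).


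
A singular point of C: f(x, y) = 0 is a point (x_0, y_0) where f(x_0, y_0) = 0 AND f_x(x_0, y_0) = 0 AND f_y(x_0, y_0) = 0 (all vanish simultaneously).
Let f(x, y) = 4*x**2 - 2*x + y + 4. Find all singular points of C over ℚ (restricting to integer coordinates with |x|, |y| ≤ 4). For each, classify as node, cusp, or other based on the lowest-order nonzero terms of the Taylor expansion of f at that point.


No singular points in the scanned grid; C is smooth there.

Compute partial derivatives:
  f_x = 8*x - 2.
  f_y = 1.
f_y = 1 is a nonzero constant, so f_y never vanishes: no point (x, y) can satisfy f = f_x = f_y = 0. In particular no (x, y) ∈ {−4, ..., 4}² is singular; the curve is smooth.


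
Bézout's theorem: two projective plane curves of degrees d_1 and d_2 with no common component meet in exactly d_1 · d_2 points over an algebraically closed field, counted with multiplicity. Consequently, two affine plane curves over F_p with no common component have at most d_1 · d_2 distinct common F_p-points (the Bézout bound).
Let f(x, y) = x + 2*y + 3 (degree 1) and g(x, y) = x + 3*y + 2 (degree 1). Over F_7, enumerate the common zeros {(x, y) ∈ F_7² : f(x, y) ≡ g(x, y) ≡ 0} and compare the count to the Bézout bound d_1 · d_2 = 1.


Common zeros: {(2, 1)}; count = 1; Bézout bound = 1.

deg(f) = 1, deg(g) = 1, so Bézout bound = 1.
Scan x ∈ F_7. For each x, list the y ∈ F_7 with f(x, y) ≡ 0 and those with g(x, y) ≡ 0 (mod 7); the common zeros in that column are the intersection.
  x = 0: f ≡ 0 at y ∈ {2}; g ≡ 0 at y ∈ {4}; common: ∅.
  x = 1: f ≡ 0 at y ∈ {5}; g ≡ 0 at y ∈ {6}; common: ∅.
  x = 2: f ≡ 0 at y ∈ {1}; g ≡ 0 at y ∈ {1}; common: {1}.
  x = 3: f ≡ 0 at y ∈ {4}; g ≡ 0 at y ∈ {3}; common: ∅.
  x = 4: f ≡ 0 at y ∈ {0}; g ≡ 0 at y ∈ {5}; common: ∅.
  x = 5: f ≡ 0 at y ∈ {3}; g ≡ 0 at y ∈ {0}; common: ∅.
  x = 6: f ≡ 0 at y ∈ {6}; g ≡ 0 at y ∈ {2}; common: ∅.
Collecting: common zeros = {(2, 1)}, so the count is 1.
Comparison with the Bézout bound: 1 ≤ 1 = deg(f)·deg(g), as expected for curves with no common component (the bound is attained).


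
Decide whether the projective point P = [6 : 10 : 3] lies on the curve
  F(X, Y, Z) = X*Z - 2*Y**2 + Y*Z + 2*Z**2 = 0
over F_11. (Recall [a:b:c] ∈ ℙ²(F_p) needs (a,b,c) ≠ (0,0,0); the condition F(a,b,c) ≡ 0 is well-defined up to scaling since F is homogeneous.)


F(6,10,3) ≡ 9 (mod 11); P is NOT on the curve.

Evaluate F(6, 10, 3) term-by-term (mod 11).
  X*Z ↦ 1·6·1·3 = 18
  -2*Y**2 ↦ -2·1·100·1 = -200
  Y*Z ↦ 1·1·10·3 = 30
  2*Z**2 ↦ 2·1·1·9 = 18
Sum: F(6, 10, 3) = (18) + (-200) + (30) + (18) = -134.
Reducing mod 11: -134 ≡ 9 (mod 11).
Since F(a, b, c) ≡ 9 ≠ 0 (mod 11), P does NOT lie on the curve.


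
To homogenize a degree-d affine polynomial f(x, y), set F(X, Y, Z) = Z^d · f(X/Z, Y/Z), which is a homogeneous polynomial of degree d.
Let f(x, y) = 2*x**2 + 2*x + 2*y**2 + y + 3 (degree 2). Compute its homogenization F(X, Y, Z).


F(X, Y, Z) = 2*X**2 + 2*X*Z + 2*Y**2 + Y*Z + 3*Z**2

deg(f) = 2.
Substitute x = X/Z, y = Y/Z into f, then multiply by Z^2.
  monomial 2·x^2·y^0 ↦ 2·X^2·Y^0·Z^0.
  monomial 2·x^1·y^0 ↦ 2·X^1·Y^0·Z^1.
  monomial 2·x^0·y^2 ↦ 2·X^0·Y^2·Z^0.
  monomial 1·x^0·y^1 ↦ 1·X^0·Y^1·Z^1.
  monomial 3·x^0·y^0 ↦ 3·X^0·Y^0·Z^2.
Collecting: F(X, Y, Z) = 2*X**2 + 2*X*Z + 2*Y**2 + Y*Z + 3*Z**2.


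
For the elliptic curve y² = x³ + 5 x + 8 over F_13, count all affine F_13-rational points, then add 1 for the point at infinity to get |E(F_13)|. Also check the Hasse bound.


Affine points = {(1, 1), (1, 12), (2, 0), (4, 1), (4, 12), (7, 3), (7, 10), (8, 1), (8, 12), (11, 4), (11, 9)}; affine count = 11; |E(F_13)| = 12.

Discriminant check: Δ ∝ 4a³ + 27b² = 4·5³ + 27·8² = 4·125 + 27·64 ≡ 5 (mod 13). Nonzero ⇒ E is nonsingular.
For each x ∈ F_13, compute rhs = x³ + 5·x + 8 mod 13, then count y ∈ F_13 with y² ≡ rhs.
  x = 0: rhs = 8, matching y values: none (0 points).
  x = 1: rhs = 1, matching y values: 1, 12 (2 points).
  x = 2: rhs = 0, matching y values: 0 (1 points).
  x = 3: rhs = 11, matching y values: none (0 points).
  x = 4: rhs = 1, matching y values: 1, 12 (2 points).
  x = 5: rhs = 2, matching y values: none (0 points).
  x = 6: rhs = 7, matching y values: none (0 points).
  x = 7: rhs = 9, matching y values: 3, 10 (2 points).
  x = 8: rhs = 1, matching y values: 1, 12 (2 points).
  x = 9: rhs = 2, matching y values: none (0 points).
  x = 10: rhs = 5, matching y values: none (0 points).
  x = 11: rhs = 3, matching y values: 4, 9 (2 points).
  x = 12: rhs = 2, matching y values: none (0 points).
Total affine count: 11.
Full point count |E(F_13)| = 11 + 1 = 12.
Hasse bound: |12 − (13+1)| = |-2| = 2 ≤ 2√13 ≈ 7.2111 ✓.


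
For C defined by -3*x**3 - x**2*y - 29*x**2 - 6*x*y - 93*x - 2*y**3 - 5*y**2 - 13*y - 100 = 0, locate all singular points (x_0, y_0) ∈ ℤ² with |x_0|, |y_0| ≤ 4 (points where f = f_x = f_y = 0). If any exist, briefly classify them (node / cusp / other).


Singular points: {(-3, -1)}; classification: node.

Compute partial derivatives:
  f_x = -9*x**2 - 2*x*y - 58*x - 6*y - 93.
  f_y = -x**2 - 6*x - 6*y**2 - 10*y - 13.
Scan x_0 ∈ {−4, ..., 4}. For each x_0, f_y(x_0, y) is a polynomial in y; find its integer roots y ∈ {−4, ..., 4}, then test f_x and f at those candidates.
  x = -4: f_y(-4, y) = -6*y**2 - 10*y - 5; no integer root y with |y| ≤ 4.
  x = -3: f_y(-3, y) = -6*y**2 - 10*y - 4; vanishes at y ∈ {-1}. (-3, -1): f_x = 0, f = 0 — SINGULAR.
  x = -2: f_y(-2, y) = -6*y**2 - 10*y - 5; no integer root y with |y| ≤ 4.
  x = -1: f_y(-1, y) = -6*y**2 - 10*y - 8; no integer root y with |y| ≤ 4.
  x = 0: f_y(0, y) = -6*y**2 - 10*y - 13; no integer root y with |y| ≤ 4.
  x = 1: f_y(1, y) = -6*y**2 - 10*y - 20; no integer root y with |y| ≤ 4.
  x = 2: f_y(2, y) = -6*y**2 - 10*y - 29; no integer root y with |y| ≤ 4.
  x = 3: f_y(3, y) = -6*y**2 - 10*y - 40; no integer root y with |y| ≤ 4.
  x = 4: f_y(4, y) = -6*y**2 - 10*y - 53; no integer root y with |y| ≤ 4.
Only singular point on the grid: (-3, -1).
Classify: substitute x = -3 + u, y = -1 + v and expand: f = -3*u**3 - u**2*v - u**2 - 2*v**3 + v**2.
No constant or linear terms (consistent with a singular point). Quadratic part: -u**2 + v**2. Cubic part: -3*u**3 - u**2*v - 2*v**3.
The quadratic part v**2 - u**2 = (v − u)(v + u) splits into two distinct linear factors, so there are two distinct tangent lines y − -1 = ±(x − -3) — this is a node (ordinary double point).
Classification: node.


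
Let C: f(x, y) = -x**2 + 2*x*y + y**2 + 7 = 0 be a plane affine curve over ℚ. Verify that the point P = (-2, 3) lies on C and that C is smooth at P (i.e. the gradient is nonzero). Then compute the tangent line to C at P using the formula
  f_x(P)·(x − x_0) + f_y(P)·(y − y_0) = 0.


Tangent line at P: 10*x + 2*y + 14 = 0.

Step 1: f(-2, 3) = 0, so P lies on C.
Step 2: partial derivatives
  f_x(x, y) = -2*x + 2*y, f_y(x, y) = 2*x + 2*y.
  f_x(P) = 10, f_y(P) = 2 (gradient nonzero, so P is smooth).
Step 3: tangent line at P: 10·(x − -2) + 2·(y − 3) = 0.
Expanding: 10*x + 2*y + 14 = 0.


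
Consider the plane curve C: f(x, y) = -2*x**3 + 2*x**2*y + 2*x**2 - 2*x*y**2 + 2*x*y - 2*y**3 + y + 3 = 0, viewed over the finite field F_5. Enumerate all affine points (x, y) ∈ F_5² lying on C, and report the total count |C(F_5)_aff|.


Affine F_5-points: {(2, 0), (2, 4), (4, 4)}; count = 3.

For each of the 25 pairs (x, y) ∈ F_5², evaluate f(x, y) mod 5. Record the zeros.
  x = 0: [0↦3, 1↦2, 2↦4, 3↦2, 4↦4]  zeros at y ∈ ∅
  x = 1: [0↦3, 1↦4, 2↦4, 3↦1, 4↦3]  zeros at y ∈ ∅
  x = 2: [0↦0, 1↦2, 2↦4, 3↦4, 4↦0]  zeros at y ∈ {0, 4}
  x = 3: [0↦2, 1↦4, 2↦2, 3↦4, 4↦3]  zeros at y ∈ ∅
  x = 4: [0↦2, 1↦3, 2↦1, 3↦4, 4↦0]  zeros at y ∈ {4}
Collecting zeros: affine points = {(2, 0), (2, 4), (4, 4)}.
Total count |C(F_5)_aff| = 3.


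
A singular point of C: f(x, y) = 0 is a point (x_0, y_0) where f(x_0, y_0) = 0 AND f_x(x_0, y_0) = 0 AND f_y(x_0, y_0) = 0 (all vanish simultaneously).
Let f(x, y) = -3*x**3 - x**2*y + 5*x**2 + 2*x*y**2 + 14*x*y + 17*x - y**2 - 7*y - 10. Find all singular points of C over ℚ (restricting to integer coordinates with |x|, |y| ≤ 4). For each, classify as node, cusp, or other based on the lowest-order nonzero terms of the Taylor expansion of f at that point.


Singular points: {(1, -3)}; classification: node.

Compute partial derivatives:
  f_x = -9*x**2 - 2*x*y + 10*x + 2*y**2 + 14*y + 17.
  f_y = -x**2 + 4*x*y + 14*x - 2*y - 7.
Scan x_0 ∈ {−4, ..., 4}. For each x_0, f_y(x_0, y) is a polynomial in y; find its integer roots y ∈ {−4, ..., 4}, then test f_x and f at those candidates.
  x = -4: f_y(-4, y) = -18*y - 79; no integer root y with |y| ≤ 4.
  x = -3: f_y(-3, y) = -14*y - 58; no integer root y with |y| ≤ 4.
  x = -2: f_y(-2, y) = -10*y - 39; no integer root y with |y| ≤ 4.
  x = -1: f_y(-1, y) = -6*y - 22; no integer root y with |y| ≤ 4.
  x = 0: f_y(0, y) = -2*y - 7; no integer root y with |y| ≤ 4.
  x = 1: f_y(1, y) = 2*y + 6; vanishes at y ∈ {-3}. (1, -3): f_x = 0, f = 0 — SINGULAR.
  x = 2: f_y(2, y) = 6*y + 17; no integer root y with |y| ≤ 4.
  x = 3: f_y(3, y) = 10*y + 26; no integer root y with |y| ≤ 4.
  x = 4: f_y(4, y) = 14*y + 33; no integer root y with |y| ≤ 4.
Only singular point on the grid: (1, -3).
Classify: substitute x = 1 + u, y = -3 + v and expand: f = -3*u**3 - u**2*v - u**2 + 2*u*v**2 + v**2.
No constant or linear terms (consistent with a singular point). Quadratic part: -u**2 + v**2. Cubic part: -3*u**3 - u**2*v + 2*u*v**2.
The quadratic part v**2 - u**2 = (v − u)(v + u) splits into two distinct linear factors, so there are two distinct tangent lines y − -3 = ±(x − 1) — this is a node (ordinary double point).
Classification: node.


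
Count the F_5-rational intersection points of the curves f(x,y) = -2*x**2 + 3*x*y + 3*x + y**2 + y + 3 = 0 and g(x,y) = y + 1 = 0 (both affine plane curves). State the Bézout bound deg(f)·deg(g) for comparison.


Common zeros: {(2, 4), (3, 4)}; count = 2; Bézout bound = 2.

deg(f) = 2, deg(g) = 1, so Bézout bound = 2.
Scan x ∈ F_5. For each x, list the y ∈ F_5 with f(x, y) ≡ 0 and those with g(x, y) ≡ 0 (mod 5); the common zeros in that column are the intersection.
  x = 0: f ≡ 0 at y ∈ {1, 3}; g ≡ 0 at y ∈ {4}; common: ∅.
  x = 1: f ≡ 0 at y ∈ {3}; g ≡ 0 at y ∈ {4}; common: ∅.
  x = 2: f ≡ 0 at y ∈ {4}; g ≡ 0 at y ∈ {4}; common: {4}.
  x = 3: f ≡ 0 at y ∈ {1, 4}; g ≡ 0 at y ∈ {4}; common: {4}.
  x = 4: f ≡ 0 at y ∈ ∅; g ≡ 0 at y ∈ {4}; common: ∅.
Collecting: common zeros = {(2, 4), (3, 4)}, so the count is 2.
Comparison with the Bézout bound: 2 ≤ 2 = deg(f)·deg(g), as expected for curves with no common component (the bound is attained).


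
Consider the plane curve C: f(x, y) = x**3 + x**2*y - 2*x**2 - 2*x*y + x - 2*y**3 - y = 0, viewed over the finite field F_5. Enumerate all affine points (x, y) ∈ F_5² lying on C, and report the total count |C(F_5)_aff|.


Affine F_5-points: {(0, 0), (1, 0), (1, 2), (1, 3), (2, 3), (2, 4), (3, 2)}; count = 7.

For each of the 25 pairs (x, y) ∈ F_5², evaluate f(x, y) mod 5. Record the zeros.
  x = 0: [0↦0, 1↦2, 2↦2, 3↦3, 4↦3]  zeros at y ∈ {0}
  x = 1: [0↦0, 1↦1, 2↦0, 3↦0, 4↦4]  zeros at y ∈ {0, 2, 3}
  x = 2: [0↦2, 1↦4, 2↦4, 3↦0, 4↦0]  zeros at y ∈ {3, 4}
  x = 3: [0↦2, 1↦2, 2↦0, 3↦4, 4↦2]  zeros at y ∈ {2}
  x = 4: [0↦1, 1↦1, 2↦4, 3↦3, 4↦1]  zeros at y ∈ ∅
Collecting zeros: affine points = {(0, 0), (1, 0), (1, 2), (1, 3), (2, 3), (2, 4), (3, 2)}.
Total count |C(F_5)_aff| = 7.


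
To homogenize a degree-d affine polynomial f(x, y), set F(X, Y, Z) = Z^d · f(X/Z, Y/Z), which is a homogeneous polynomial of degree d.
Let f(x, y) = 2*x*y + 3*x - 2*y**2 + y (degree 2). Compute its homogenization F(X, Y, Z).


F(X, Y, Z) = 2*X*Y + 3*X*Z - 2*Y**2 + Y*Z

deg(f) = 2.
Substitute x = X/Z, y = Y/Z into f, then multiply by Z^2.
  monomial 2·x^1·y^1 ↦ 2·X^1·Y^1·Z^0.
  monomial 3·x^1·y^0 ↦ 3·X^1·Y^0·Z^1.
  monomial -2·x^0·y^2 ↦ -2·X^0·Y^2·Z^0.
  monomial 1·x^0·y^1 ↦ 1·X^0·Y^1·Z^1.
Collecting: F(X, Y, Z) = 2*X*Y + 3*X*Z - 2*Y**2 + Y*Z.


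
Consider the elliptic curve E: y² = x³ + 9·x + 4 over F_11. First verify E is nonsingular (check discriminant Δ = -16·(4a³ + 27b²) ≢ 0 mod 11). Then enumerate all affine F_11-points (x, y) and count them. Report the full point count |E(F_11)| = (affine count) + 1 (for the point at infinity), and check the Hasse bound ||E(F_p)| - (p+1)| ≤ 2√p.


Affine points = {(0, 2), (0, 9), (1, 5), (1, 6), (3, 5), (3, 6), (4, 4), (4, 7), (5, 3), (5, 8), (7, 5), (7, 6), (8, 4), (8, 7), (9, 0), (10, 4), (10, 7)}; affine count = 17; |E(F_11)| = 18.

Discriminant check: Δ ∝ 4a³ + 27b² = 4·9³ + 27·4² = 4·729 + 27·16 ≡ 4 (mod 11). Nonzero ⇒ E is nonsingular.
For each x ∈ F_11, compute rhs = x³ + 9·x + 4 mod 11, then count y ∈ F_11 with y² ≡ rhs.
  x = 0: rhs = 4, matching y values: 2, 9 (2 points).
  x = 1: rhs = 3, matching y values: 5, 6 (2 points).
  x = 2: rhs = 8, matching y values: none (0 points).
  x = 3: rhs = 3, matching y values: 5, 6 (2 points).
  x = 4: rhs = 5, matching y values: 4, 7 (2 points).
  x = 5: rhs = 9, matching y values: 3, 8 (2 points).
  x = 6: rhs = 10, matching y values: none (0 points).
  x = 7: rhs = 3, matching y values: 5, 6 (2 points).
  x = 8: rhs = 5, matching y values: 4, 7 (2 points).
  x = 9: rhs = 0, matching y values: 0 (1 points).
  x = 10: rhs = 5, matching y values: 4, 7 (2 points).
Total affine count: 17.
Full point count |E(F_11)| = 17 + 1 = 18.
Hasse bound: |18 − (11+1)| = |6| = 6 ≤ 2√11 ≈ 6.6332 ✓.


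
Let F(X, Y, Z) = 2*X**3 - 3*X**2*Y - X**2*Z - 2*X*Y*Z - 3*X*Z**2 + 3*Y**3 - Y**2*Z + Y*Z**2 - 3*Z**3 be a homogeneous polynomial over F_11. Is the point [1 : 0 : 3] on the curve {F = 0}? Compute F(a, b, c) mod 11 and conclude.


F(1,0,3) ≡ 1 (mod 11); P is NOT on the curve.

Evaluate F(1, 0, 3) term-by-term (mod 11).
  2*X**3 ↦ 2·1·1·1 = 2
  -3*X**2*Y ↦ -3·1·0·1 = 0
  -X**2*Z ↦ -1·1·1·3 = -3
  -2*X*Y*Z ↦ -2·1·0·3 = 0
  -3*X*Z**2 ↦ -3·1·1·9 = -27
  3*Y**3 ↦ 3·1·0·1 = 0
  -Y**2*Z ↦ -1·1·0·3 = 0
  Y*Z**2 ↦ 1·1·0·9 = 0
  -3*Z**3 ↦ -3·1·1·27 = -81
Sum: F(1, 0, 3) = (2) + (0) + (-3) + (0) + (-27) + (0) + (0) + (0) + (-81) = -109.
Reducing mod 11: -109 ≡ 1 (mod 11).
Since F(a, b, c) ≡ 1 ≠ 0 (mod 11), P does NOT lie on the curve.


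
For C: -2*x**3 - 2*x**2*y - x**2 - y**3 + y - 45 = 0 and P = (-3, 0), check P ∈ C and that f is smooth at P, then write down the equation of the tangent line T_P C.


Tangent line at P: -48*x - 17*y - 144 = 0.

Step 1: f(-3, 0) = 0, so P lies on C.
Step 2: partial derivatives
  f_x(x, y) = -6*x**2 - 4*x*y - 2*x, f_y(x, y) = -2*x**2 - 3*y**2 + 1.
  f_x(P) = -48, f_y(P) = -17 (gradient nonzero, so P is smooth).
Step 3: tangent line at P: -48·(x − -3) + -17·(y − 0) = 0.
Expanding: -48*x - 17*y - 144 = 0.


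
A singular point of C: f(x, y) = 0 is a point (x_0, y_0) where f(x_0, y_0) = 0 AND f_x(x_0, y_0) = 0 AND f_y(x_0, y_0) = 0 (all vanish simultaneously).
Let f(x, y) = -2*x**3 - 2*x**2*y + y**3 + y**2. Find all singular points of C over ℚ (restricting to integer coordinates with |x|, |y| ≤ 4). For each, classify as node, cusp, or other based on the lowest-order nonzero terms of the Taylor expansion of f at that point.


Singular points: {(0, 0)}; classification: cusp.

Compute partial derivatives:
  f_x = -6*x**2 - 4*x*y.
  f_y = -2*x**2 + 3*y**2 + 2*y.
Scan x_0 ∈ {−4, ..., 4}. For each x_0, f_y(x_0, y) is a polynomial in y; find its integer roots y ∈ {−4, ..., 4}, then test f_x and f at those candidates.
  x = -4: f_y(-4, y) = 3*y**2 + 2*y - 32; no integer root y with |y| ≤ 4.
  x = -3: f_y(-3, y) = 3*y**2 + 2*y - 18; no integer root y with |y| ≤ 4.
  x = -2: f_y(-2, y) = 3*y**2 + 2*y - 8; vanishes at y ∈ {-2}. (-2, -2): f_x = -40 ≠ 0.
  x = -1: f_y(-1, y) = 3*y**2 + 2*y - 2; no integer root y with |y| ≤ 4.
  x = 0: f_y(0, y) = 3*y**2 + 2*y; vanishes at y ∈ {0}. (0, 0): f_x = 0, f = 0 — SINGULAR.
  x = 1: f_y(1, y) = 3*y**2 + 2*y - 2; no integer root y with |y| ≤ 4.
  x = 2: f_y(2, y) = 3*y**2 + 2*y - 8; vanishes at y ∈ {-2}. (2, -2): f_x = -8 ≠ 0.
  x = 3: f_y(3, y) = 3*y**2 + 2*y - 18; no integer root y with |y| ≤ 4.
  x = 4: f_y(4, y) = 3*y**2 + 2*y - 32; no integer root y with |y| ≤ 4.
Only singular point on the grid: (0, 0).
Classify: substitute x = 0 + u, y = 0 + v and expand: f = -2*u**3 - 2*u**2*v + v**3 + v**2.
No constant or linear terms (consistent with a singular point). Quadratic part: v**2. Cubic part: -2*u**3 - 2*u**2*v + v**3.
The quadratic part v**2 is a perfect square, so there is a single (double) tangent line v = 0, i.e. y = 0. Restricting the cubic part to that line (v = 0) leaves -2*u**3 ≠ 0, so f is not divisible by v and the branch is v² ≈ 2*u**3 to lowest order — this is a cusp.
Classification: cusp.


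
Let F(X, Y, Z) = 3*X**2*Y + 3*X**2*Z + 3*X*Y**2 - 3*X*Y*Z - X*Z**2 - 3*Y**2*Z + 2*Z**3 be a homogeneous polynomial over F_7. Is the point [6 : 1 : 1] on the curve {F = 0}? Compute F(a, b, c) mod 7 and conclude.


F(6,1,1) ≡ 6 (mod 7); P is NOT on the curve.

Evaluate F(6, 1, 1) term-by-term (mod 7).
  3*X**2*Y ↦ 3·36·1·1 = 108
  3*X**2*Z ↦ 3·36·1·1 = 108
  3*X*Y**2 ↦ 3·6·1·1 = 18
  -3*X*Y*Z ↦ -3·6·1·1 = -18
  -X*Z**2 ↦ -1·6·1·1 = -6
  -3*Y**2*Z ↦ -3·1·1·1 = -3
  2*Z**3 ↦ 2·1·1·1 = 2
Sum: F(6, 1, 1) = (108) + (108) + (18) + (-18) + (-6) + (-3) + (2) = 209.
Reducing mod 7: 209 ≡ 6 (mod 7).
Since F(a, b, c) ≡ 6 ≠ 0 (mod 7), P does NOT lie on the curve.


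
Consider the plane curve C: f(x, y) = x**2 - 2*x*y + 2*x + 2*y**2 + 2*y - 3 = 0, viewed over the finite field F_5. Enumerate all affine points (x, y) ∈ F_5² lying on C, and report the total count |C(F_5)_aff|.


Affine F_5-points: {(1, 0), (2, 0), (2, 1), (3, 1)}; count = 4.

For each of the 25 pairs (x, y) ∈ F_5², evaluate f(x, y) mod 5. Record the zeros.
  x = 0: [0↦2, 1↦1, 2↦4, 3↦1, 4↦2]  zeros at y ∈ ∅
  x = 1: [0↦0, 1↦2, 2↦3, 3↦3, 4↦2]  zeros at y ∈ {0}
  x = 2: [0↦0, 1↦0, 2↦4, 3↦2, 4↦4]  zeros at y ∈ {0, 1}
  x = 3: [0↦2, 1↦0, 2↦2, 3↦3, 4↦3]  zeros at y ∈ {1}
  x = 4: [0↦1, 1↦2, 2↦2, 3↦1, 4↦4]  zeros at y ∈ ∅
Collecting zeros: affine points = {(1, 0), (2, 0), (2, 1), (3, 1)}.
Total count |C(F_5)_aff| = 4.


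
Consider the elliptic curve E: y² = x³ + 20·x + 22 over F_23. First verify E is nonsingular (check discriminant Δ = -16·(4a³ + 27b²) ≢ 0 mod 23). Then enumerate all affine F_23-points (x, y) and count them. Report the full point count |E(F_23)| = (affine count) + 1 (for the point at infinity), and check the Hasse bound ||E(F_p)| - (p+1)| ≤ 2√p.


Affine points = {(2, 1), (2, 22), (6, 6), (6, 17), (8, 2), (8, 21), (10, 7), (10, 16), (11, 3), (11, 20), (12, 9), (12, 14), (13, 8), (13, 15), (17, 10), (17, 13), (18, 2), (18, 21), (19, 4), (19, 19), (20, 2), (20, 21), (22, 1), (22, 22)}; affine count = 24; |E(F_23)| = 25.

Discriminant check: Δ ∝ 4a³ + 27b² = 4·20³ + 27·22² = 4·8000 + 27·484 ≡ 11 (mod 23). Nonzero ⇒ E is nonsingular.
For each x ∈ F_23, compute rhs = x³ + 20·x + 22 mod 23, then count y ∈ F_23 with y² ≡ rhs.
  x = 0: rhs = 22, matching y values: none (0 points).
  x = 1: rhs = 20, matching y values: none (0 points).
  x = 2: rhs = 1, matching y values: 1, 22 (2 points).
  x = 3: rhs = 17, matching y values: none (0 points).
  x = 4: rhs = 5, matching y values: none (0 points).
  x = 5: rhs = 17, matching y values: none (0 points).
  x = 6: rhs = 13, matching y values: 6, 17 (2 points).
  x = 7: rhs = 22, matching y values: none (0 points).
  x = 8: rhs = 4, matching y values: 2, 21 (2 points).
  x = 9: rhs = 11, matching y values: none (0 points).
  x = 10: rhs = 3, matching y values: 7, 16 (2 points).
  x = 11: rhs = 9, matching y values: 3, 20 (2 points).
  x = 12: rhs = 12, matching y values: 9, 14 (2 points).
  x = 13: rhs = 18, matching y values: 8, 15 (2 points).
  x = 14: rhs = 10, matching y values: none (0 points).
  x = 15: rhs = 17, matching y values: none (0 points).
  x = 16: rhs = 22, matching y values: none (0 points).
  x = 17: rhs = 8, matching y values: 10, 13 (2 points).
  x = 18: rhs = 4, matching y values: 2, 21 (2 points).
  x = 19: rhs = 16, matching y values: 4, 19 (2 points).
  x = 20: rhs = 4, matching y values: 2, 21 (2 points).
  x = 21: rhs = 20, matching y values: none (0 points).
  x = 22: rhs = 1, matching y values: 1, 22 (2 points).
Total affine count: 24.
Full point count |E(F_23)| = 24 + 1 = 25.
Hasse bound: |25 − (23+1)| = |1| = 1 ≤ 2√23 ≈ 9.5917 ✓.


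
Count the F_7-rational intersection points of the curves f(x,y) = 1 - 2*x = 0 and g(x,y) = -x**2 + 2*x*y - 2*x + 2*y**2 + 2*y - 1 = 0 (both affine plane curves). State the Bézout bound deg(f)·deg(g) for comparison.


Common zeros: ∅; count = 0; Bézout bound = 2.

deg(f) = 1, deg(g) = 2, so Bézout bound = 2.
Scan x ∈ F_7. For each x, list the y ∈ F_7 with f(x, y) ≡ 0 and those with g(x, y) ≡ 0 (mod 7); the common zeros in that column are the intersection.
  x = 0: f ≡ 0 at y ∈ ∅; g ≡ 0 at y ∈ ∅; common: ∅.
  x = 1: f ≡ 0 at y ∈ ∅; g ≡ 0 at y ∈ ∅; common: ∅.
  x = 2: f ≡ 0 at y ∈ ∅; g ≡ 0 at y ∈ ∅; common: ∅.
  x = 3: f ≡ 0 at y ∈ ∅; g ≡ 0 at y ∈ ∅; common: ∅.
  x = 4: f ≡ 0 at y ∈ {0, 1, 2, 3, 4, 5, 6}; g ≡ 0 at y ∈ ∅; common: ∅.
  x = 5: f ≡ 0 at y ∈ ∅; g ≡ 0 at y ∈ ∅; common: ∅.
  x = 6: f ≡ 0 at y ∈ ∅; g ≡ 0 at y ∈ {0}; common: ∅.
Collecting: common zeros = ∅, so the count is 0.
Comparison with the Bézout bound: 0 ≤ 2 = deg(f)·deg(g), as expected for curves with no common component (the affine F_7-count falls short of the bound because intersections may lie at infinity, over extension fields, or carry multiplicity).


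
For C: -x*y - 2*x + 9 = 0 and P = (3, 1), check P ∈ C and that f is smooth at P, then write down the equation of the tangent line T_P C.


Tangent line at P: -3*x - 3*y + 12 = 0.

Step 1: f(3, 1) = 0, so P lies on C.
Step 2: partial derivatives
  f_x(x, y) = -y - 2, f_y(x, y) = -x.
  f_x(P) = -3, f_y(P) = -3 (gradient nonzero, so P is smooth).
Step 3: tangent line at P: -3·(x − 3) + -3·(y − 1) = 0.
Expanding: -3*x - 3*y + 12 = 0.


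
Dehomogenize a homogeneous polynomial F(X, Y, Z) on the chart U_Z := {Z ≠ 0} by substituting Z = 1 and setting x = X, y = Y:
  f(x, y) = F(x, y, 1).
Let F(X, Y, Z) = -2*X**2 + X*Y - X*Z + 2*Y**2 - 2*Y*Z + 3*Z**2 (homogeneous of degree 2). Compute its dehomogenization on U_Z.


f(x, y) = -2*x**2 + x*y - x + 2*y**2 - 2*y + 3

On U_Z we set Z = 1. Each monomial c·X^i·Y^j·Z^k in F becomes c·x^i·y^j·1^k = c·x^i·y^j.
Substituting Z = 1: F(X, Y, 1) = -2*x**2 + x*y - x + 2*y**2 - 2*y + 3.
Note: deg(f) ≤ deg(F) = 2; strict inequality happens when F is divisible by Z (lost terms).


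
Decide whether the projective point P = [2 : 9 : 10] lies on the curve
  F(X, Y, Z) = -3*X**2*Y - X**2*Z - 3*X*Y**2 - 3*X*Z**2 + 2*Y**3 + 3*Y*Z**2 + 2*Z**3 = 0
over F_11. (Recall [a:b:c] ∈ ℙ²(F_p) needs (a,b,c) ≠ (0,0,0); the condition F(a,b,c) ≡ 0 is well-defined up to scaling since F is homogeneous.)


F(2,9,10) ≡ 7 (mod 11); P is NOT on the curve.

Evaluate F(2, 9, 10) term-by-term (mod 11).
  -3*X**2*Y ↦ -3·4·9·1 = -108
  -X**2*Z ↦ -1·4·1·10 = -40
  -3*X*Y**2 ↦ -3·2·81·1 = -486
  -3*X*Z**2 ↦ -3·2·1·100 = -600
  2*Y**3 ↦ 2·1·729·1 = 1458
  3*Y*Z**2 ↦ 3·1·9·100 = 2700
  2*Z**3 ↦ 2·1·1·1000 = 2000
Sum: F(2, 9, 10) = (-108) + (-40) + (-486) + (-600) + (1458) + (2700) + (2000) = 4924.
Reducing mod 11: 4924 ≡ 7 (mod 11).
Since F(a, b, c) ≡ 7 ≠ 0 (mod 11), P does NOT lie on the curve.


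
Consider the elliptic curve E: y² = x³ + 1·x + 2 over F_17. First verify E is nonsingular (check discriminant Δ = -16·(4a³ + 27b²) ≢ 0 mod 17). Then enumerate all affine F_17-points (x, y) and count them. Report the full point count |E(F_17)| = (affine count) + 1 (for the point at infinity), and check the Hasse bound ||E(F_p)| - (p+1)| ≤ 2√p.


Affine points = {(0, 6), (0, 11), (1, 2), (1, 15), (3, 7), (3, 10), (4, 6), (4, 11), (5, 8), (5, 9), (9, 3), (9, 14), (10, 3), (10, 14), (11, 1), (11, 16), (12, 5), (12, 12), (13, 6), (13, 11), (15, 3), (15, 14), (16, 0)}; affine count = 23; |E(F_17)| = 24.

Discriminant check: Δ ∝ 4a³ + 27b² = 4·1³ + 27·2² = 4·1 + 27·4 ≡ 10 (mod 17). Nonzero ⇒ E is nonsingular.
For each x ∈ F_17, compute rhs = x³ + 1·x + 2 mod 17, then count y ∈ F_17 with y² ≡ rhs.
  x = 0: rhs = 2, matching y values: 6, 11 (2 points).
  x = 1: rhs = 4, matching y values: 2, 15 (2 points).
  x = 2: rhs = 12, matching y values: none (0 points).
  x = 3: rhs = 15, matching y values: 7, 10 (2 points).
  x = 4: rhs = 2, matching y values: 6, 11 (2 points).
  x = 5: rhs = 13, matching y values: 8, 9 (2 points).
  x = 6: rhs = 3, matching y values: none (0 points).
  x = 7: rhs = 12, matching y values: none (0 points).
  x = 8: rhs = 12, matching y values: none (0 points).
  x = 9: rhs = 9, matching y values: 3, 14 (2 points).
  x = 10: rhs = 9, matching y values: 3, 14 (2 points).
  x = 11: rhs = 1, matching y values: 1, 16 (2 points).
  x = 12: rhs = 8, matching y values: 5, 12 (2 points).
  x = 13: rhs = 2, matching y values: 6, 11 (2 points).
  x = 14: rhs = 6, matching y values: none (0 points).
  x = 15: rhs = 9, matching y values: 3, 14 (2 points).
  x = 16: rhs = 0, matching y values: 0 (1 points).
Total affine count: 23.
Full point count |E(F_17)| = 23 + 1 = 24.
Hasse bound: |24 − (17+1)| = |6| = 6 ≤ 2√17 ≈ 8.2462 ✓.


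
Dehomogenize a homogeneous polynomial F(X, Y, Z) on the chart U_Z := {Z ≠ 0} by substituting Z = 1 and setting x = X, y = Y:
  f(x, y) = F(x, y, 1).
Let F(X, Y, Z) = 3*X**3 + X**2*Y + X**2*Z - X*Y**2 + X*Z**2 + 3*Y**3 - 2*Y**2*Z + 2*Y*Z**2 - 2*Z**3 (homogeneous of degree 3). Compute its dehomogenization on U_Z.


f(x, y) = 3*x**3 + x**2*y + x**2 - x*y**2 + x + 3*y**3 - 2*y**2 + 2*y - 2

On U_Z we set Z = 1. Each monomial c·X^i·Y^j·Z^k in F becomes c·x^i·y^j·1^k = c·x^i·y^j.
Substituting Z = 1: F(X, Y, 1) = 3*x**3 + x**2*y + x**2 - x*y**2 + x + 3*y**3 - 2*y**2 + 2*y - 2.
Note: deg(f) ≤ deg(F) = 3; strict inequality happens when F is divisible by Z (lost terms).


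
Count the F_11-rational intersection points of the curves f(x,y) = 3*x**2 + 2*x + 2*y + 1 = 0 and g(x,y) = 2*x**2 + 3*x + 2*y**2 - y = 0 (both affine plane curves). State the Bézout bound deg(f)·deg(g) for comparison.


Common zeros: {(5, 1)}; count = 1; Bézout bound = 4.

deg(f) = 2, deg(g) = 2, so Bézout bound = 4.
Scan x ∈ F_11. For each x, list the y ∈ F_11 with f(x, y) ≡ 0 and those with g(x, y) ≡ 0 (mod 11); the common zeros in that column are the intersection.
  x = 0: f ≡ 0 at y ∈ {5}; g ≡ 0 at y ∈ {0, 6}; common: ∅.
  x = 1: f ≡ 0 at y ∈ {8}; g ≡ 0 at y ∈ {2, 4}; common: ∅.
  x = 2: f ≡ 0 at y ∈ {8}; g ≡ 0 at y ∈ ∅; common: ∅.
  x = 3: f ≡ 0 at y ∈ {5}; g ≡ 0 at y ∈ {2, 4}; common: ∅.
  x = 4: f ≡ 0 at y ∈ {10}; g ≡ 0 at y ∈ {0, 6}; common: ∅.
  x = 5: f ≡ 0 at y ∈ {1}; g ≡ 0 at y ∈ {1, 5}; common: {1}.
  x = 6: f ≡ 0 at y ∈ {0}; g ≡ 0 at y ∈ ∅; common: ∅.
  x = 7: f ≡ 0 at y ∈ {7}; g ≡ 0 at y ∈ ∅; common: ∅.
  x = 8: f ≡ 0 at y ∈ {0}; g ≡ 0 at y ∈ ∅; common: ∅.
  x = 9: f ≡ 0 at y ∈ {1}; g ≡ 0 at y ∈ ∅; common: ∅.
  x = 10: f ≡ 0 at y ∈ {10}; g ≡ 0 at y ∈ {1, 5}; common: ∅.
Collecting: common zeros = {(5, 1)}, so the count is 1.
Comparison with the Bézout bound: 1 ≤ 4 = deg(f)·deg(g), as expected for curves with no common component (the affine F_11-count falls short of the bound because intersections may lie at infinity, over extension fields, or carry multiplicity).


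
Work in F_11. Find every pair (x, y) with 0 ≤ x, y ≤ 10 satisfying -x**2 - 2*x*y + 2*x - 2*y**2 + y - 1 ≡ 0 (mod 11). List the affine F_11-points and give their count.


Affine F_11-points: {(0, 8), (0, 9), (1, 0), (1, 5), (2, 5), (2, 10), (3, 1), (3, 2), (6, 2), (6, 9), (8, 1), (8, 8)}; count = 12.

For each of the 121 pairs (x, y) ∈ F_11², evaluate f(x, y) mod 11. Record the zeros.
  x = 0: [0↦10, 1↦9, 2↦4, 3↦6, 4↦4, 5↦9, 6↦10, 7↦7, 8↦0, 9↦0, 10↦7]  zeros at y ∈ {8, 9}
  x = 1: [0↦0, 1↦8, 2↦1, 3↦1, 4↦8, 5↦0, 6↦10, 7↦5, 8↦7, 9↦5, 10↦10]  zeros at y ∈ {0, 5}
  x = 2: [0↦10, 1↦5, 2↦7, 3↦5, 4↦10, 5↦0, 6↦8, 7↦1, 8↦1, 9↦8, 10↦0]  zeros at y ∈ {5, 10}
  x = 3: [0↦7, 1↦0, 2↦0, 3↦7, 4↦10, 5↦9, 6↦4, 7↦6, 8↦4, 9↦9, 10↦10]  zeros at y ∈ {1, 2}
  x = 4: [0↦2, 1↦4, 2↦2, 3↦7, 4↦8, 5↦5, 6↦9, 7↦9, 8↦5, 9↦8, 10↦7]  zeros at y ∈ ∅
  x = 5: [0↦6, 1↦6, 2↦2, 3↦5, 4↦4, 5↦10, 6↦1, 7↦10, 8↦4, 9↦5, 10↦2]  zeros at y ∈ ∅
  x = 6: [0↦8, 1↦6, 2↦0, 3↦1, 4↦9, 5↦2, 6↦2, 7↦9, 8↦1, 9↦0, 10↦6]  zeros at y ∈ {2, 9}
  x = 7: [0↦8, 1↦4, 2↦7, 3↦6, 4↦1, 5↦3, 6↦1, 7↦6, 8↦7, 9↦4, 10↦8]  zeros at y ∈ ∅
  x = 8: [0↦6, 1↦0, 2↦1, 3↦9, 4↦2, 5↦2, 6↦9, 7↦1, 8↦0, 9↦6, 10↦8]  zeros at y ∈ {1, 8}
  x = 9: [0↦2, 1↦5, 2↦4, 3↦10, 4↦1, 5↦10, 6↦4, 7↦5, 8↦2, 9↦6, 10↦6]  zeros at y ∈ ∅
  x = 10: [0↦7, 1↦8, 2↦5, 3↦9, 4↦9, 5↦5, 6↦8, 7↦7, 8↦2, 9↦4, 10↦2]  zeros at y ∈ ∅
Collecting zeros: affine points = {(0, 8), (0, 9), (1, 0), (1, 5), (2, 5), (2, 10), (3, 1), (3, 2), (6, 2), (6, 9), (8, 1), (8, 8)}.
Total count |C(F_11)_aff| = 12.


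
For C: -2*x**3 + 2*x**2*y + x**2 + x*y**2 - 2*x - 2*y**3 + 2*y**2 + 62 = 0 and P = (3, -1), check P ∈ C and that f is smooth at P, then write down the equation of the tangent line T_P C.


Tangent line at P: -61*x + 2*y + 185 = 0.

Step 1: f(3, -1) = 0, so P lies on C.
Step 2: partial derivatives
  f_x(x, y) = -6*x**2 + 4*x*y + 2*x + y**2 - 2, f_y(x, y) = 2*x**2 + 2*x*y - 6*y**2 + 4*y.
  f_x(P) = -61, f_y(P) = 2 (gradient nonzero, so P is smooth).
Step 3: tangent line at P: -61·(x − 3) + 2·(y − -1) = 0.
Expanding: -61*x + 2*y + 185 = 0.


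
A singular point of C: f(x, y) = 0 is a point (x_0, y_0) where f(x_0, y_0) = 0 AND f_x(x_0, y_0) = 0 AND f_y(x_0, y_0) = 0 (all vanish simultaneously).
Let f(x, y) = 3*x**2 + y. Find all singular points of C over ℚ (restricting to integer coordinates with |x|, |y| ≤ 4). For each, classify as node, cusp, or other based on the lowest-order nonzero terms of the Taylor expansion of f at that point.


No singular points in the scanned grid; C is smooth there.

Compute partial derivatives:
  f_x = 6*x.
  f_y = 1.
f_y = 1 is a nonzero constant, so f_y never vanishes: no point (x, y) can satisfy f = f_x = f_y = 0. In particular no (x, y) ∈ {−4, ..., 4}² is singular; the curve is smooth.


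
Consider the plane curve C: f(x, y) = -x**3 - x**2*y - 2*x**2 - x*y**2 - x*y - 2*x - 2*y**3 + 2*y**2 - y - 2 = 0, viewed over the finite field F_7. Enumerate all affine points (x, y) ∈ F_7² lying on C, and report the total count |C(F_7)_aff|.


Affine F_7-points: {(1, 0), (4, 4), (4, 5), (6, 2)}; count = 4.

For each of the 49 pairs (x, y) ∈ F_7², evaluate f(x, y) mod 7. Record the zeros.
  x = 0: [0↦5, 1↦4, 2↦2, 3↦1, 4↦3, 5↦3, 6↦3]  zeros at y ∈ ∅
  x = 1: [0↦0, 1↦3, 2↦3, 3↦2, 4↦2, 5↦5, 6↦6]  zeros at y ∈ {0}
  x = 2: [0↦6, 1↦4, 2↦4, 3↦1, 4↦4, 5↦1, 6↦1]  zeros at y ∈ ∅
  x = 3: [0↦3, 1↦1, 2↦6, 3↦6, 4↦3, 5↦6, 6↦3]  zeros at y ∈ ∅
  x = 4: [0↦6, 1↦2, 2↦3, 3↦4, 4↦0, 5↦0, 6↦6]  zeros at y ∈ {4, 5}
  x = 5: [0↦2, 1↦1, 2↦3, 3↦3, 4↦3, 5↦5, 6↦4]  zeros at y ∈ ∅
  x = 6: [0↦6, 1↦6, 2↦0, 3↦4, 4↦6, 5↦1, 6↦5]  zeros at y ∈ {2}
Collecting zeros: affine points = {(1, 0), (4, 4), (4, 5), (6, 2)}.
Total count |C(F_7)_aff| = 4.


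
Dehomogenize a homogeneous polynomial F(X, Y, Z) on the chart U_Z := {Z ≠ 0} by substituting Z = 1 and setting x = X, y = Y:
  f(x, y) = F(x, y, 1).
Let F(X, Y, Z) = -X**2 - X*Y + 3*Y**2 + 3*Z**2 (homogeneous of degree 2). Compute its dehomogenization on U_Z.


f(x, y) = -x**2 - x*y + 3*y**2 + 3

On U_Z we set Z = 1. Each monomial c·X^i·Y^j·Z^k in F becomes c·x^i·y^j·1^k = c·x^i·y^j.
Substituting Z = 1: F(X, Y, 1) = -x**2 - x*y + 3*y**2 + 3.
Note: deg(f) ≤ deg(F) = 2; strict inequality happens when F is divisible by Z (lost terms).


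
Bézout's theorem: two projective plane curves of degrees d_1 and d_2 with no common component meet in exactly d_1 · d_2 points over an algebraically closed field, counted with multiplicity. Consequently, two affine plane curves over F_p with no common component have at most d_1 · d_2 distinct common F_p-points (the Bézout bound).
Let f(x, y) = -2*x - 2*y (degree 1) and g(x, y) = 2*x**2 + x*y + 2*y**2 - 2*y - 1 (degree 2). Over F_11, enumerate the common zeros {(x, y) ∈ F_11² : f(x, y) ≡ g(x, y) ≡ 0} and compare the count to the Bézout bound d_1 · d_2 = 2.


Common zeros: {(4, 7), (10, 1)}; count = 2; Bézout bound = 2.

deg(f) = 1, deg(g) = 2, so Bézout bound = 2.
Scan x ∈ F_11. For each x, list the y ∈ F_11 with f(x, y) ≡ 0 and those with g(x, y) ≡ 0 (mod 11); the common zeros in that column are the intersection.
  x = 0: f ≡ 0 at y ∈ {0}; g ≡ 0 at y ∈ {3, 9}; common: ∅.
  x = 1: f ≡ 0 at y ∈ {10}; g ≡ 0 at y ∈ {8, 9}; common: ∅.
  x = 2: f ≡ 0 at y ∈ {9}; g ≡ 0 at y ∈ ∅; common: ∅.
  x = 3: f ≡ 0 at y ∈ {8}; g ≡ 0 at y ∈ ∅; common: ∅.
  x = 4: f ≡ 0 at y ∈ {7}; g ≡ 0 at y ∈ {3, 7}; common: {7}.
  x = 5: f ≡ 0 at y ∈ {6}; g ≡ 0 at y ∈ ∅; common: ∅.
  x = 6: f ≡ 0 at y ∈ {5}; g ≡ 0 at y ∈ {1, 8}; common: ∅.
  x = 7: f ≡ 0 at y ∈ {4}; g ≡ 0 at y ∈ ∅; common: ∅.
  x = 8: f ≡ 0 at y ∈ {3}; g ≡ 0 at y ∈ ∅; common: ∅.
  x = 9: f ≡ 0 at y ∈ {2}; g ≡ 0 at y ∈ {6, 7}; common: ∅.
  x = 10: f ≡ 0 at y ∈ {1}; g ≡ 0 at y ∈ {1, 6}; common: {1}.
Collecting: common zeros = {(4, 7), (10, 1)}, so the count is 2.
Comparison with the Bézout bound: 2 ≤ 2 = deg(f)·deg(g), as expected for curves with no common component (the bound is attained).
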